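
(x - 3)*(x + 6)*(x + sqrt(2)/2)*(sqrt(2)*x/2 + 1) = sqrt(2)*x^4/2 + 3*x^3/2 + 3*sqrt(2)*x^3/2 - 17*sqrt(2)*x^2/2 + 9*x^2/2 - 27*x + 3*sqrt(2)*x/2 - 9*sqrt(2)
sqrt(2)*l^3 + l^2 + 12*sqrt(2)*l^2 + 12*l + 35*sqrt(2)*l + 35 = (l + 5)*(l + 7)*(sqrt(2)*l + 1)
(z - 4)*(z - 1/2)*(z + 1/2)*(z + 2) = z^4 - 2*z^3 - 33*z^2/4 + z/2 + 2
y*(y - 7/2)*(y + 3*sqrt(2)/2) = y^3 - 7*y^2/2 + 3*sqrt(2)*y^2/2 - 21*sqrt(2)*y/4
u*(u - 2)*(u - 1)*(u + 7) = u^4 + 4*u^3 - 19*u^2 + 14*u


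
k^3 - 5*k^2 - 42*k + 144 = (k - 8)*(k - 3)*(k + 6)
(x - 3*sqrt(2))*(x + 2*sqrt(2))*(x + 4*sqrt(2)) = x^3 + 3*sqrt(2)*x^2 - 20*x - 48*sqrt(2)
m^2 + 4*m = m*(m + 4)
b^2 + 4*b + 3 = (b + 1)*(b + 3)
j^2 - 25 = (j - 5)*(j + 5)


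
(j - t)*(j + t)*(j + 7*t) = j^3 + 7*j^2*t - j*t^2 - 7*t^3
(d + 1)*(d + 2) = d^2 + 3*d + 2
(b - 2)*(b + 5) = b^2 + 3*b - 10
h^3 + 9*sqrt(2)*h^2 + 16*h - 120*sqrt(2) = (h - 2*sqrt(2))*(h + 5*sqrt(2))*(h + 6*sqrt(2))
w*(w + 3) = w^2 + 3*w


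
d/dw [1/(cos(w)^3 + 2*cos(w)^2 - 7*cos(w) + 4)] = (3*cos(w) + 7)*sin(w)/((cos(w) - 1)^3*(cos(w) + 4)^2)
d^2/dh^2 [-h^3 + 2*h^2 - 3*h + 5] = 4 - 6*h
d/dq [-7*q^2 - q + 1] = -14*q - 1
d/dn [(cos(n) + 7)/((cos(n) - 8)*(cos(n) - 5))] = (cos(n)^2 + 14*cos(n) - 131)*sin(n)/((cos(n) - 8)^2*(cos(n) - 5)^2)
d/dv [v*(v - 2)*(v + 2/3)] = 3*v^2 - 8*v/3 - 4/3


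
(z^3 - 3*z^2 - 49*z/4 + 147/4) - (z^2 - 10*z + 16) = z^3 - 4*z^2 - 9*z/4 + 83/4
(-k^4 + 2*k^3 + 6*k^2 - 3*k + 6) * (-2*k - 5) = 2*k^5 + k^4 - 22*k^3 - 24*k^2 + 3*k - 30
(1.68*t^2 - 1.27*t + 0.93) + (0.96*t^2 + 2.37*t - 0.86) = 2.64*t^2 + 1.1*t + 0.0700000000000001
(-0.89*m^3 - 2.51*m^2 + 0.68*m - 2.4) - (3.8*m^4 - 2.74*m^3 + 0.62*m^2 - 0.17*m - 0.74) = -3.8*m^4 + 1.85*m^3 - 3.13*m^2 + 0.85*m - 1.66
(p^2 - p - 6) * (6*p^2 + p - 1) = 6*p^4 - 5*p^3 - 38*p^2 - 5*p + 6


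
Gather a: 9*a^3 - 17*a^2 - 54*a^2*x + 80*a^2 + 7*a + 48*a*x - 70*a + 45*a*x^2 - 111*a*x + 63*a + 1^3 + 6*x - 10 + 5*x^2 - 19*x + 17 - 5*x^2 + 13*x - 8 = 9*a^3 + a^2*(63 - 54*x) + a*(45*x^2 - 63*x)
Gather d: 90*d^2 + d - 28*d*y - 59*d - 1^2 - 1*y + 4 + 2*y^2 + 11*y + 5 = 90*d^2 + d*(-28*y - 58) + 2*y^2 + 10*y + 8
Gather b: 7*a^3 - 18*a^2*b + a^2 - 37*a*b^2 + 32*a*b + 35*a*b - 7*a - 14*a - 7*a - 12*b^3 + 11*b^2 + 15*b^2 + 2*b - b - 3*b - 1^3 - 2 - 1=7*a^3 + a^2 - 28*a - 12*b^3 + b^2*(26 - 37*a) + b*(-18*a^2 + 67*a - 2) - 4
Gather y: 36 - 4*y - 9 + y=27 - 3*y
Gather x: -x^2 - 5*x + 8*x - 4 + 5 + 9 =-x^2 + 3*x + 10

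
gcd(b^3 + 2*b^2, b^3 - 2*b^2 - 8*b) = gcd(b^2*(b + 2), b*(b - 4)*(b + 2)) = b^2 + 2*b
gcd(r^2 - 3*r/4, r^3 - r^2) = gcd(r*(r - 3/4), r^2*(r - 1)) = r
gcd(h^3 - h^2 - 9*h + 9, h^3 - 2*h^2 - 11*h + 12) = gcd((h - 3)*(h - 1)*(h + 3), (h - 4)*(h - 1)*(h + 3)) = h^2 + 2*h - 3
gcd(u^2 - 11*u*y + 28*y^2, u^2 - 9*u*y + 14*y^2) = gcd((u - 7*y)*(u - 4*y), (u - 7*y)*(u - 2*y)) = -u + 7*y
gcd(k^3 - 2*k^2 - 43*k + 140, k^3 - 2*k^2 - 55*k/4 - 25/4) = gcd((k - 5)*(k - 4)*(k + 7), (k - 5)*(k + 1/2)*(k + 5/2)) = k - 5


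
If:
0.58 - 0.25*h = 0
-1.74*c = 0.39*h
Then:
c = -0.52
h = 2.32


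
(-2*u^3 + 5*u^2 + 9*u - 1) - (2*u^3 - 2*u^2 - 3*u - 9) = -4*u^3 + 7*u^2 + 12*u + 8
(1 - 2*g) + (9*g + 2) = 7*g + 3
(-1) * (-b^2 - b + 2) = b^2 + b - 2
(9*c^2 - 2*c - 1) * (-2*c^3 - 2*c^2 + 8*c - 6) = -18*c^5 - 14*c^4 + 78*c^3 - 68*c^2 + 4*c + 6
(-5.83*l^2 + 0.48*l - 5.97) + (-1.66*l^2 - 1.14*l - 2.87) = -7.49*l^2 - 0.66*l - 8.84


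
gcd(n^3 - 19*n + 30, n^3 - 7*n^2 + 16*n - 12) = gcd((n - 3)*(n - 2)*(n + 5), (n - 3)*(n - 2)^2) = n^2 - 5*n + 6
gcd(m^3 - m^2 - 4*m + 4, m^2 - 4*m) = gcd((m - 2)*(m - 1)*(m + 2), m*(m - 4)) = 1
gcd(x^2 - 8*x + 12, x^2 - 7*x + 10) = x - 2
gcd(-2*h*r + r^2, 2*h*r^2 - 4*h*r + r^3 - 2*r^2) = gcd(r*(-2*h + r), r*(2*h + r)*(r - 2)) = r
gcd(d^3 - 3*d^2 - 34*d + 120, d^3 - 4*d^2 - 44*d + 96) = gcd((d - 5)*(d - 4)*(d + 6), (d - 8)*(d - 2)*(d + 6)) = d + 6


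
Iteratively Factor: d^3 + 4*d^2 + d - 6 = (d + 3)*(d^2 + d - 2) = (d - 1)*(d + 3)*(d + 2)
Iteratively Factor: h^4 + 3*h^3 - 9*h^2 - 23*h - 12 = (h + 1)*(h^3 + 2*h^2 - 11*h - 12) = (h - 3)*(h + 1)*(h^2 + 5*h + 4) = (h - 3)*(h + 1)*(h + 4)*(h + 1)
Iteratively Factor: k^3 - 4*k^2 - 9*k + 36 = (k + 3)*(k^2 - 7*k + 12) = (k - 4)*(k + 3)*(k - 3)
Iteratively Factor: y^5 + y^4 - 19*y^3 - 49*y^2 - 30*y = (y - 5)*(y^4 + 6*y^3 + 11*y^2 + 6*y) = (y - 5)*(y + 3)*(y^3 + 3*y^2 + 2*y) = (y - 5)*(y + 1)*(y + 3)*(y^2 + 2*y) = (y - 5)*(y + 1)*(y + 2)*(y + 3)*(y)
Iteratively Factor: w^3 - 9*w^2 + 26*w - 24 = (w - 3)*(w^2 - 6*w + 8) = (w - 3)*(w - 2)*(w - 4)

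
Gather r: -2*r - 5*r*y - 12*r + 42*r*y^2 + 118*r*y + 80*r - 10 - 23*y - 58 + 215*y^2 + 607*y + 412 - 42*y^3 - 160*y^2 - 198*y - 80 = r*(42*y^2 + 113*y + 66) - 42*y^3 + 55*y^2 + 386*y + 264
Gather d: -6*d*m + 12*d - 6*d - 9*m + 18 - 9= d*(6 - 6*m) - 9*m + 9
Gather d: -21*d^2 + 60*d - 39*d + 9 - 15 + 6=-21*d^2 + 21*d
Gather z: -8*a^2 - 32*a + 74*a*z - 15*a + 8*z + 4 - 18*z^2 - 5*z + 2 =-8*a^2 - 47*a - 18*z^2 + z*(74*a + 3) + 6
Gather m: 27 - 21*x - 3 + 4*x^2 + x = 4*x^2 - 20*x + 24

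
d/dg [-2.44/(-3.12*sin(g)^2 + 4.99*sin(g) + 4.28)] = (12.1756 - 15.2256*sin(g))*cos(g)/(-3.12*sin(g)^2 + 4.99*sin(g) + 4.28)^2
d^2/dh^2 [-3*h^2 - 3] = -6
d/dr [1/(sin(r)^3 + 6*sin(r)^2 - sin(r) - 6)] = (-3*sin(r)^2 - 12*sin(r) + 1)/((sin(r) + 6)^2*cos(r)^3)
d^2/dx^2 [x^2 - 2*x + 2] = 2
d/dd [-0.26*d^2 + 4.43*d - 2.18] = 4.43 - 0.52*d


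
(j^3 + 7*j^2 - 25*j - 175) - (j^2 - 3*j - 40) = j^3 + 6*j^2 - 22*j - 135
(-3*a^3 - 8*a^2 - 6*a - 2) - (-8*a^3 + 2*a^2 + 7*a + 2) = 5*a^3 - 10*a^2 - 13*a - 4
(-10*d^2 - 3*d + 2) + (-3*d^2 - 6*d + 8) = -13*d^2 - 9*d + 10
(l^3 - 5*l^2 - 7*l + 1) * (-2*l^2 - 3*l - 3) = -2*l^5 + 7*l^4 + 26*l^3 + 34*l^2 + 18*l - 3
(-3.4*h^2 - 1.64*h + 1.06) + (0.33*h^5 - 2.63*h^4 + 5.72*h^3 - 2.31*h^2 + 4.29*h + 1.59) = 0.33*h^5 - 2.63*h^4 + 5.72*h^3 - 5.71*h^2 + 2.65*h + 2.65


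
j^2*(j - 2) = j^3 - 2*j^2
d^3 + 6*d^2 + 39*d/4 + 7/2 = (d + 1/2)*(d + 2)*(d + 7/2)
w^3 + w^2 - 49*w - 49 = (w - 7)*(w + 1)*(w + 7)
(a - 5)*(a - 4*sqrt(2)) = a^2 - 4*sqrt(2)*a - 5*a + 20*sqrt(2)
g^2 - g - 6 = (g - 3)*(g + 2)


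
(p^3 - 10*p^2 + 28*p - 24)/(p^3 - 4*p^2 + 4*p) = (p - 6)/p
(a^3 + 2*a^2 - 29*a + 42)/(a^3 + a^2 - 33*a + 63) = (a - 2)/(a - 3)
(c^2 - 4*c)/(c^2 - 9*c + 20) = c/(c - 5)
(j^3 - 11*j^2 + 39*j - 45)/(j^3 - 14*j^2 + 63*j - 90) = (j - 3)/(j - 6)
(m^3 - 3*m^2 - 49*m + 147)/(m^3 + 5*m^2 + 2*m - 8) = (m^3 - 3*m^2 - 49*m + 147)/(m^3 + 5*m^2 + 2*m - 8)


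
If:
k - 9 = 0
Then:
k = 9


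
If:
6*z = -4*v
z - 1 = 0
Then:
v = -3/2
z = 1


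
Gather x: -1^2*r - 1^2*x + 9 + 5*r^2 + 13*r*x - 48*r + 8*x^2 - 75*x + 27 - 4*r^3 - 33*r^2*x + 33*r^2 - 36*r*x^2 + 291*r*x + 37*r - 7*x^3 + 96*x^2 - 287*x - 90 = -4*r^3 + 38*r^2 - 12*r - 7*x^3 + x^2*(104 - 36*r) + x*(-33*r^2 + 304*r - 363) - 54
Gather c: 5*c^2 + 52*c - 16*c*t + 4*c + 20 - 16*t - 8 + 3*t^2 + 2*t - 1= 5*c^2 + c*(56 - 16*t) + 3*t^2 - 14*t + 11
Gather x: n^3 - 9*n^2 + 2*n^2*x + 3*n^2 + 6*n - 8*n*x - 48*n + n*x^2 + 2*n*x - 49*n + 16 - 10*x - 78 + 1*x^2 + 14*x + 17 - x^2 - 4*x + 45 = n^3 - 6*n^2 + n*x^2 - 91*n + x*(2*n^2 - 6*n)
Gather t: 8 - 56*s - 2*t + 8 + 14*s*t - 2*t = -56*s + t*(14*s - 4) + 16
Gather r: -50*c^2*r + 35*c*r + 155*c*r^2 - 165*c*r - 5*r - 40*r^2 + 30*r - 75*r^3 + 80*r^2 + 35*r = -75*r^3 + r^2*(155*c + 40) + r*(-50*c^2 - 130*c + 60)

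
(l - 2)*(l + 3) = l^2 + l - 6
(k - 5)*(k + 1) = k^2 - 4*k - 5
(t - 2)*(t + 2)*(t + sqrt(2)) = t^3 + sqrt(2)*t^2 - 4*t - 4*sqrt(2)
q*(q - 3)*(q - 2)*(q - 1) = q^4 - 6*q^3 + 11*q^2 - 6*q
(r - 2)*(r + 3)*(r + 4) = r^3 + 5*r^2 - 2*r - 24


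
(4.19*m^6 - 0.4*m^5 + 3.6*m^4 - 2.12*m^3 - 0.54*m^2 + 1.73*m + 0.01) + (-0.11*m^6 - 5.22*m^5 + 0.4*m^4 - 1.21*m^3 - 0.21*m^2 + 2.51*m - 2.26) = 4.08*m^6 - 5.62*m^5 + 4.0*m^4 - 3.33*m^3 - 0.75*m^2 + 4.24*m - 2.25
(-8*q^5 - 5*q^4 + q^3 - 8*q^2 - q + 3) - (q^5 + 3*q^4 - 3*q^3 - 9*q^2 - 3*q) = -9*q^5 - 8*q^4 + 4*q^3 + q^2 + 2*q + 3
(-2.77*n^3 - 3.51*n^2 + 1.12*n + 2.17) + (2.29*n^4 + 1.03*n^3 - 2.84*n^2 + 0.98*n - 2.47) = 2.29*n^4 - 1.74*n^3 - 6.35*n^2 + 2.1*n - 0.3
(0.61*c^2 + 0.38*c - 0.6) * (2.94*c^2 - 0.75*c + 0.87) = 1.7934*c^4 + 0.6597*c^3 - 1.5183*c^2 + 0.7806*c - 0.522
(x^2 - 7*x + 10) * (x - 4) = x^3 - 11*x^2 + 38*x - 40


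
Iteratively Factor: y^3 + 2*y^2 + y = (y)*(y^2 + 2*y + 1) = y*(y + 1)*(y + 1)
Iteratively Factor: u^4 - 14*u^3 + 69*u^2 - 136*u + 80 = (u - 1)*(u^3 - 13*u^2 + 56*u - 80) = (u - 4)*(u - 1)*(u^2 - 9*u + 20) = (u - 4)^2*(u - 1)*(u - 5)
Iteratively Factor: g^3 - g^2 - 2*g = (g)*(g^2 - g - 2) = g*(g - 2)*(g + 1)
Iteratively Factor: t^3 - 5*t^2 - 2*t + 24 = (t - 3)*(t^2 - 2*t - 8) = (t - 4)*(t - 3)*(t + 2)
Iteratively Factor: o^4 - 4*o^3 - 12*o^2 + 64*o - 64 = (o - 2)*(o^3 - 2*o^2 - 16*o + 32) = (o - 4)*(o - 2)*(o^2 + 2*o - 8) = (o - 4)*(o - 2)*(o + 4)*(o - 2)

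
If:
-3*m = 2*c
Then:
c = -3*m/2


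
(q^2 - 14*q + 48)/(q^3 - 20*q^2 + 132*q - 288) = 1/(q - 6)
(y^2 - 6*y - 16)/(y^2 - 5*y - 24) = (y + 2)/(y + 3)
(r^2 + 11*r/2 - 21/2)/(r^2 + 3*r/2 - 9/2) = (r + 7)/(r + 3)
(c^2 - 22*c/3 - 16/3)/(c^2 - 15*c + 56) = (c + 2/3)/(c - 7)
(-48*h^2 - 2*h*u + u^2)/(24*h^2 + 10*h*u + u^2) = (-8*h + u)/(4*h + u)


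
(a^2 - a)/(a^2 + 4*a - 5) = a/(a + 5)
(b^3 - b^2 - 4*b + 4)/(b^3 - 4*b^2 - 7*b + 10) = (b - 2)/(b - 5)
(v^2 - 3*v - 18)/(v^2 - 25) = (v^2 - 3*v - 18)/(v^2 - 25)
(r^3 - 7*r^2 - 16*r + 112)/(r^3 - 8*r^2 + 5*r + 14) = (r^2 - 16)/(r^2 - r - 2)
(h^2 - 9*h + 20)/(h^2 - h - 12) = (h - 5)/(h + 3)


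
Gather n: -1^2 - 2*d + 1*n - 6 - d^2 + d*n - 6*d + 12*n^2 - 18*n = -d^2 - 8*d + 12*n^2 + n*(d - 17) - 7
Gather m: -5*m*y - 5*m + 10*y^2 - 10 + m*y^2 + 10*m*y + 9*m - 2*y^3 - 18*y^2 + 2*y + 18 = m*(y^2 + 5*y + 4) - 2*y^3 - 8*y^2 + 2*y + 8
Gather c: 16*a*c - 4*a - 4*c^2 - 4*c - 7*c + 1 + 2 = -4*a - 4*c^2 + c*(16*a - 11) + 3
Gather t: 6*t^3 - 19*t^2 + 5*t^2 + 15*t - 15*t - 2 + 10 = 6*t^3 - 14*t^2 + 8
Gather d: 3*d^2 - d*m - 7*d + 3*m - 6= 3*d^2 + d*(-m - 7) + 3*m - 6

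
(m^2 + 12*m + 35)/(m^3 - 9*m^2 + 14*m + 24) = (m^2 + 12*m + 35)/(m^3 - 9*m^2 + 14*m + 24)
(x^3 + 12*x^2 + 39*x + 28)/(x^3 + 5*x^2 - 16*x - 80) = (x^2 + 8*x + 7)/(x^2 + x - 20)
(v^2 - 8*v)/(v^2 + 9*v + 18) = v*(v - 8)/(v^2 + 9*v + 18)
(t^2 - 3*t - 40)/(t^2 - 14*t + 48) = (t + 5)/(t - 6)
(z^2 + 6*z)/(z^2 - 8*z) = (z + 6)/(z - 8)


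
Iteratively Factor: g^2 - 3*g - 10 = (g + 2)*(g - 5)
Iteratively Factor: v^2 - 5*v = (v - 5)*(v)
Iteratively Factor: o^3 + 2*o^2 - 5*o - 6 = (o - 2)*(o^2 + 4*o + 3) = (o - 2)*(o + 3)*(o + 1)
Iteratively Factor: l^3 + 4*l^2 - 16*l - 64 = (l - 4)*(l^2 + 8*l + 16) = (l - 4)*(l + 4)*(l + 4)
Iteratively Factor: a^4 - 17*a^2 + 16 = (a + 1)*(a^3 - a^2 - 16*a + 16) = (a - 4)*(a + 1)*(a^2 + 3*a - 4) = (a - 4)*(a + 1)*(a + 4)*(a - 1)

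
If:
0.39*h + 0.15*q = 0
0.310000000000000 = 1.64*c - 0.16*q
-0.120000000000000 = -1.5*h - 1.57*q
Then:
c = 0.20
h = -0.05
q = 0.12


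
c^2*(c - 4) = c^3 - 4*c^2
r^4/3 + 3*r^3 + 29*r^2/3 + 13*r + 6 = (r/3 + 1)*(r + 1)*(r + 2)*(r + 3)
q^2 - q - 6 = (q - 3)*(q + 2)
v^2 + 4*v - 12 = (v - 2)*(v + 6)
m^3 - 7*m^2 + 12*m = m*(m - 4)*(m - 3)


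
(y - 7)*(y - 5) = y^2 - 12*y + 35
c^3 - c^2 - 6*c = c*(c - 3)*(c + 2)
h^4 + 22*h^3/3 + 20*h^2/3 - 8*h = h*(h - 2/3)*(h + 2)*(h + 6)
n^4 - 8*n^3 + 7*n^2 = n^2*(n - 7)*(n - 1)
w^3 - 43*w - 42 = (w - 7)*(w + 1)*(w + 6)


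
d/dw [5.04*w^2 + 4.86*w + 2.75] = 10.08*w + 4.86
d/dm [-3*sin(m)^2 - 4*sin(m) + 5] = -2*(3*sin(m) + 2)*cos(m)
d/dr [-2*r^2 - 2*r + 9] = -4*r - 2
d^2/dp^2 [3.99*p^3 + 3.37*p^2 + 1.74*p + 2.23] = 23.94*p + 6.74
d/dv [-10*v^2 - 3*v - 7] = -20*v - 3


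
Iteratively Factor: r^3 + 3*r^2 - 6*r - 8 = (r - 2)*(r^2 + 5*r + 4) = (r - 2)*(r + 4)*(r + 1)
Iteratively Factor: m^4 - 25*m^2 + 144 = (m + 4)*(m^3 - 4*m^2 - 9*m + 36) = (m - 3)*(m + 4)*(m^2 - m - 12) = (m - 3)*(m + 3)*(m + 4)*(m - 4)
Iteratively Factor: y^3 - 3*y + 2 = (y - 1)*(y^2 + y - 2) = (y - 1)^2*(y + 2)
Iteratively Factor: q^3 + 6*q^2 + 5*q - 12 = (q + 3)*(q^2 + 3*q - 4) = (q + 3)*(q + 4)*(q - 1)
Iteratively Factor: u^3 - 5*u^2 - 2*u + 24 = (u - 4)*(u^2 - u - 6) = (u - 4)*(u - 3)*(u + 2)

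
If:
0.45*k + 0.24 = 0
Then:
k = -0.53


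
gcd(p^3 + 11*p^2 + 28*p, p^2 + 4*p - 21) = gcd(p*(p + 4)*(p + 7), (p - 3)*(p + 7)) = p + 7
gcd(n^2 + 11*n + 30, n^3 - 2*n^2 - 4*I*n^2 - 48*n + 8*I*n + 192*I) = n + 6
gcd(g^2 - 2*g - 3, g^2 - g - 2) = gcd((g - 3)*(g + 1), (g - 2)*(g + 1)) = g + 1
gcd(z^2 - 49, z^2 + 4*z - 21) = z + 7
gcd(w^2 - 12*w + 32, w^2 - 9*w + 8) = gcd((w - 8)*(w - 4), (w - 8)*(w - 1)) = w - 8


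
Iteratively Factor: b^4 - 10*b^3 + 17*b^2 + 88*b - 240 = (b - 4)*(b^3 - 6*b^2 - 7*b + 60) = (b - 4)^2*(b^2 - 2*b - 15) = (b - 4)^2*(b + 3)*(b - 5)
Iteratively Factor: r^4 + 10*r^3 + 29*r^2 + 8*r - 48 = (r + 4)*(r^3 + 6*r^2 + 5*r - 12) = (r + 3)*(r + 4)*(r^2 + 3*r - 4) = (r - 1)*(r + 3)*(r + 4)*(r + 4)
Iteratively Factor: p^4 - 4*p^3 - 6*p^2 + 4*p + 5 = (p + 1)*(p^3 - 5*p^2 - p + 5) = (p - 5)*(p + 1)*(p^2 - 1) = (p - 5)*(p + 1)^2*(p - 1)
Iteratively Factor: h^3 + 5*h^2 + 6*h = (h)*(h^2 + 5*h + 6) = h*(h + 3)*(h + 2)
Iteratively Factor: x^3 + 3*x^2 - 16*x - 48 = (x - 4)*(x^2 + 7*x + 12) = (x - 4)*(x + 3)*(x + 4)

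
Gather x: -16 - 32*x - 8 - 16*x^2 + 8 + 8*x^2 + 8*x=-8*x^2 - 24*x - 16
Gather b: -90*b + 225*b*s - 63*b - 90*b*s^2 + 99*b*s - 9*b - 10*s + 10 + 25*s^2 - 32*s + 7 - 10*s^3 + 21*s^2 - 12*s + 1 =b*(-90*s^2 + 324*s - 162) - 10*s^3 + 46*s^2 - 54*s + 18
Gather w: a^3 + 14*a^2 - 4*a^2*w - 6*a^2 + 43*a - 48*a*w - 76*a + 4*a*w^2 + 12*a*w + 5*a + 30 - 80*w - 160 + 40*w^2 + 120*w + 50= a^3 + 8*a^2 - 28*a + w^2*(4*a + 40) + w*(-4*a^2 - 36*a + 40) - 80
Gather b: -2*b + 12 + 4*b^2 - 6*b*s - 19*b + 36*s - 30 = 4*b^2 + b*(-6*s - 21) + 36*s - 18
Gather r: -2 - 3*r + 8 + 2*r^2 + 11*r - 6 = 2*r^2 + 8*r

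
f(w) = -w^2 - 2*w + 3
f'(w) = -2*w - 2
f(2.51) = -8.32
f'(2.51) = -7.02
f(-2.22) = 2.51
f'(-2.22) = 2.44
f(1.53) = -2.40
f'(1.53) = -5.06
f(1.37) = -1.62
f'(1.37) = -4.74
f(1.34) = -1.48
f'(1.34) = -4.68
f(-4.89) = -11.13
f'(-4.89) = 7.78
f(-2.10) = 2.79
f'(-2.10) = 2.20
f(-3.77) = -3.67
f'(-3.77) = 5.54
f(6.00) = -45.00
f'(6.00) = -14.00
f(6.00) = -45.00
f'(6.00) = -14.00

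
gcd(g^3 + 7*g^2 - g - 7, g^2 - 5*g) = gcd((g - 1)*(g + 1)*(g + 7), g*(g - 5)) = 1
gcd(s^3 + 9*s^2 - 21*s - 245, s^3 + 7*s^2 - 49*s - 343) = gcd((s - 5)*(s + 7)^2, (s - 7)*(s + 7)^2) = s^2 + 14*s + 49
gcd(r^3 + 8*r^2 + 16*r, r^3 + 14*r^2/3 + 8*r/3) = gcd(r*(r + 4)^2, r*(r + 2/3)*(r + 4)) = r^2 + 4*r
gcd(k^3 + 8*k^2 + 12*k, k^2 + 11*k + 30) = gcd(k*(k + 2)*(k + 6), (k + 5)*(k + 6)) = k + 6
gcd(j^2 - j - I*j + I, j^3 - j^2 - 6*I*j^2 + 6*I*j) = j - 1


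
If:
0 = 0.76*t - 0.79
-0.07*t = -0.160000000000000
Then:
No Solution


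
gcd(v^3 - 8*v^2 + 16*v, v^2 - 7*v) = v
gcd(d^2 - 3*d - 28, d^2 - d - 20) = d + 4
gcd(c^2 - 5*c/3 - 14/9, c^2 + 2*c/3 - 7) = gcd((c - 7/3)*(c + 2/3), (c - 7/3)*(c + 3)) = c - 7/3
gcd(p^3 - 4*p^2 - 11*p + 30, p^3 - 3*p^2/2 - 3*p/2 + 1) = p - 2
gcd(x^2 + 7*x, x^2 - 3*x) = x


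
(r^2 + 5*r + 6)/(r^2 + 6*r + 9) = (r + 2)/(r + 3)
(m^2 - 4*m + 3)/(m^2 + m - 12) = (m - 1)/(m + 4)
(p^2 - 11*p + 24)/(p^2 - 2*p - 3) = (p - 8)/(p + 1)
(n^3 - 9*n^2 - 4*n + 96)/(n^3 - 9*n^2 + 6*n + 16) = (n^2 - n - 12)/(n^2 - n - 2)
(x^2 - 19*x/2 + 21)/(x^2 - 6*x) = (x - 7/2)/x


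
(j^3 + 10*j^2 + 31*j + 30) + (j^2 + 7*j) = j^3 + 11*j^2 + 38*j + 30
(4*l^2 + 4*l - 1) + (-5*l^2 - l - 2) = -l^2 + 3*l - 3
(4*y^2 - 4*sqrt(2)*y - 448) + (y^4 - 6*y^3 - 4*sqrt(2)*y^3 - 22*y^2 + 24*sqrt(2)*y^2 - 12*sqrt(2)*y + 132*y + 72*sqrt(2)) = y^4 - 6*y^3 - 4*sqrt(2)*y^3 - 18*y^2 + 24*sqrt(2)*y^2 - 16*sqrt(2)*y + 132*y - 448 + 72*sqrt(2)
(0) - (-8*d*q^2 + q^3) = 8*d*q^2 - q^3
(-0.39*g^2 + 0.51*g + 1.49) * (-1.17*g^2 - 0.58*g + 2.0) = 0.4563*g^4 - 0.3705*g^3 - 2.8191*g^2 + 0.1558*g + 2.98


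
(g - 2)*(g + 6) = g^2 + 4*g - 12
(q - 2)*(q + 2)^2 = q^3 + 2*q^2 - 4*q - 8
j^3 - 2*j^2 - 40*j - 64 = (j - 8)*(j + 2)*(j + 4)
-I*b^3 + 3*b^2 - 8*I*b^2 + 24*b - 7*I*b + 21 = (b + 7)*(b + 3*I)*(-I*b - I)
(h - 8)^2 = h^2 - 16*h + 64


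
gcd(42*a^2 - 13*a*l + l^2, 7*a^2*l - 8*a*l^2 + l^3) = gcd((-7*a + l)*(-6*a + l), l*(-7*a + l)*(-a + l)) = 7*a - l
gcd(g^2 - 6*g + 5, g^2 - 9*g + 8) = g - 1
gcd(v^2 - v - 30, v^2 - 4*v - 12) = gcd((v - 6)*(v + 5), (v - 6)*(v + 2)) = v - 6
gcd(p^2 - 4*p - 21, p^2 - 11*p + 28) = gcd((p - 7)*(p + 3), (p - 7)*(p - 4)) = p - 7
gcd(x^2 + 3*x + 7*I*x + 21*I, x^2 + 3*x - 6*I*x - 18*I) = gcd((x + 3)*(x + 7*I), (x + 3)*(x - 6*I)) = x + 3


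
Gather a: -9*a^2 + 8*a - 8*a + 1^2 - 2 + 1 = -9*a^2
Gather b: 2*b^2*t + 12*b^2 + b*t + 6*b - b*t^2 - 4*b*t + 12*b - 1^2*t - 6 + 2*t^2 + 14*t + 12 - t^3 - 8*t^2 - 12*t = b^2*(2*t + 12) + b*(-t^2 - 3*t + 18) - t^3 - 6*t^2 + t + 6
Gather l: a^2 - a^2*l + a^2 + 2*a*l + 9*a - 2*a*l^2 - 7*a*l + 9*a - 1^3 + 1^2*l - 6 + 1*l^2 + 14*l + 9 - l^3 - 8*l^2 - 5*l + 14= 2*a^2 + 18*a - l^3 + l^2*(-2*a - 7) + l*(-a^2 - 5*a + 10) + 16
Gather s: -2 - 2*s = -2*s - 2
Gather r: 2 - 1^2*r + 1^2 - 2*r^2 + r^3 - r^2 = r^3 - 3*r^2 - r + 3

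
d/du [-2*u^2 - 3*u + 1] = -4*u - 3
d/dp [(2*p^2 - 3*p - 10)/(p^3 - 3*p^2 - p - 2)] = (-2*p^4 + 6*p^3 + 19*p^2 - 68*p - 4)/(p^6 - 6*p^5 + 7*p^4 + 2*p^3 + 13*p^2 + 4*p + 4)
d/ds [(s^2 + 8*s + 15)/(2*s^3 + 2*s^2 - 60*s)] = (-s^4 - 16*s^3 - 83*s^2 - 30*s + 450)/(2*s^2*(s^4 + 2*s^3 - 59*s^2 - 60*s + 900))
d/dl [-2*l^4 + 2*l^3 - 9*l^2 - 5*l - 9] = -8*l^3 + 6*l^2 - 18*l - 5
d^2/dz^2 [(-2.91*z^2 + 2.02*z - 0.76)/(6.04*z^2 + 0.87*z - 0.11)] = (177.9686*z^3 - 177.95652*z^2 - 15.90936*z - 1.84417)/(220.348864*z^6 + 95.216976*z^5 + 1.6761*z^4 - 2.809665*z^3 - 0.030525*z^2 + 0.031581*z - 0.001331)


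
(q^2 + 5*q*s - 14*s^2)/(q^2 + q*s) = (q^2 + 5*q*s - 14*s^2)/(q*(q + s))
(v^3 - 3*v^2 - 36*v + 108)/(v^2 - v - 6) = (v^2 - 36)/(v + 2)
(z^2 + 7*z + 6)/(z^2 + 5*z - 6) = (z + 1)/(z - 1)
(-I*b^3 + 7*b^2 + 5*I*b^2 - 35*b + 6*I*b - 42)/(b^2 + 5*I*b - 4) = (-I*b^3 + b^2*(7 + 5*I) + b*(-35 + 6*I) - 42)/(b^2 + 5*I*b - 4)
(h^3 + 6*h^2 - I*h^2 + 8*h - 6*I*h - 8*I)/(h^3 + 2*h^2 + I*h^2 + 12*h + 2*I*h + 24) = (h^2 + h*(4 - I) - 4*I)/(h^2 + I*h + 12)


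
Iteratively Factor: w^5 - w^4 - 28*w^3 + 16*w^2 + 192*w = (w + 3)*(w^4 - 4*w^3 - 16*w^2 + 64*w) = (w - 4)*(w + 3)*(w^3 - 16*w) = (w - 4)^2*(w + 3)*(w^2 + 4*w) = w*(w - 4)^2*(w + 3)*(w + 4)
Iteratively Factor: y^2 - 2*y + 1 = (y - 1)*(y - 1)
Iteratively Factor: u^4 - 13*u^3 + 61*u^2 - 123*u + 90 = (u - 2)*(u^3 - 11*u^2 + 39*u - 45) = (u - 3)*(u - 2)*(u^2 - 8*u + 15) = (u - 5)*(u - 3)*(u - 2)*(u - 3)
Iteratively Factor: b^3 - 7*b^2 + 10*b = (b)*(b^2 - 7*b + 10) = b*(b - 2)*(b - 5)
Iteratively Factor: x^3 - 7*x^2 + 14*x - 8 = (x - 1)*(x^2 - 6*x + 8) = (x - 2)*(x - 1)*(x - 4)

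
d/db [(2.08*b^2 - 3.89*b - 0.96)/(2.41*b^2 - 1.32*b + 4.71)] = (6.6293*b^2 + 24.2208*b - 19.5891)/(5.8081*b^4 - 6.3624*b^3 + 24.4446*b^2 - 12.4344*b + 22.1841)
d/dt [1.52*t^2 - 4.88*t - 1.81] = 3.04*t - 4.88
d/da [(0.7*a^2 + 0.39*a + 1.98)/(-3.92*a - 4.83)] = (-2.744*a^2 - 6.762*a + 5.8779)/(15.3664*a^2 + 37.8672*a + 23.3289)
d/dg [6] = 0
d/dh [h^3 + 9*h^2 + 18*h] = 3*h^2 + 18*h + 18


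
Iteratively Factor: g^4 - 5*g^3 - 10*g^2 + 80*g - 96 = (g - 2)*(g^3 - 3*g^2 - 16*g + 48) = (g - 3)*(g - 2)*(g^2 - 16) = (g - 3)*(g - 2)*(g + 4)*(g - 4)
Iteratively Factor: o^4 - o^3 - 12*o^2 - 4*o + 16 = (o + 2)*(o^3 - 3*o^2 - 6*o + 8) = (o - 1)*(o + 2)*(o^2 - 2*o - 8) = (o - 4)*(o - 1)*(o + 2)*(o + 2)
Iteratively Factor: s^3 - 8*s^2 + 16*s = (s)*(s^2 - 8*s + 16) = s*(s - 4)*(s - 4)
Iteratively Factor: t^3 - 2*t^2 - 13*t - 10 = (t + 1)*(t^2 - 3*t - 10) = (t + 1)*(t + 2)*(t - 5)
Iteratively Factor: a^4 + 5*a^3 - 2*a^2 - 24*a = (a + 4)*(a^3 + a^2 - 6*a) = (a + 3)*(a + 4)*(a^2 - 2*a) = (a - 2)*(a + 3)*(a + 4)*(a)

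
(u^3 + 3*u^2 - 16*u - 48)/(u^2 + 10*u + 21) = (u^2 - 16)/(u + 7)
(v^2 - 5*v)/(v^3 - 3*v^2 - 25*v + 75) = v/(v^2 + 2*v - 15)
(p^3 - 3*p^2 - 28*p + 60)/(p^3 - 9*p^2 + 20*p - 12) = (p + 5)/(p - 1)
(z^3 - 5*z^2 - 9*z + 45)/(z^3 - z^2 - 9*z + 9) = (z - 5)/(z - 1)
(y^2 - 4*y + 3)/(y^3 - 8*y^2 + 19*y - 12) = 1/(y - 4)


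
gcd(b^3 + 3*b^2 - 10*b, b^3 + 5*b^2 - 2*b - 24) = b - 2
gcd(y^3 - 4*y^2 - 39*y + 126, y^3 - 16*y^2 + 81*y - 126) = y^2 - 10*y + 21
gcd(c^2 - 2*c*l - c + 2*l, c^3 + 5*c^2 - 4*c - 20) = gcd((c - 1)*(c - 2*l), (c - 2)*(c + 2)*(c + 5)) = 1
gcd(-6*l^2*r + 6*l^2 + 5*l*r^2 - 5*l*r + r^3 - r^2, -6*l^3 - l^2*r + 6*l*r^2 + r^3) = -6*l^2 + 5*l*r + r^2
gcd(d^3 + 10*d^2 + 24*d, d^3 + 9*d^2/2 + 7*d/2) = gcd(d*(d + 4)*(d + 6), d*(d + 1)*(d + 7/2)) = d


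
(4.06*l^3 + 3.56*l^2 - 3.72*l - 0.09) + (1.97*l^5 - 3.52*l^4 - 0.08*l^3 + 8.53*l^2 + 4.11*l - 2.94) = 1.97*l^5 - 3.52*l^4 + 3.98*l^3 + 12.09*l^2 + 0.39*l - 3.03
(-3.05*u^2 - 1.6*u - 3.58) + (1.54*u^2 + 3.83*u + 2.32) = -1.51*u^2 + 2.23*u - 1.26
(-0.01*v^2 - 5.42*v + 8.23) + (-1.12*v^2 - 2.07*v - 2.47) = -1.13*v^2 - 7.49*v + 5.76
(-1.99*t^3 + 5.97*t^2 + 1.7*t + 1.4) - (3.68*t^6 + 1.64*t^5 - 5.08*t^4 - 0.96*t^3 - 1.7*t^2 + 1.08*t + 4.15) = -3.68*t^6 - 1.64*t^5 + 5.08*t^4 - 1.03*t^3 + 7.67*t^2 + 0.62*t - 2.75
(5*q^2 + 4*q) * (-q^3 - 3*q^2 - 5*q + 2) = -5*q^5 - 19*q^4 - 37*q^3 - 10*q^2 + 8*q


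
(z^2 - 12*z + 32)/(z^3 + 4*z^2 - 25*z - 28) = (z - 8)/(z^2 + 8*z + 7)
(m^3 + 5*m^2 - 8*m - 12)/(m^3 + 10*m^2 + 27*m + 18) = (m - 2)/(m + 3)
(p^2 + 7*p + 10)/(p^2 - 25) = (p + 2)/(p - 5)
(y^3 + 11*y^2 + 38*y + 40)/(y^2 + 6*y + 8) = y + 5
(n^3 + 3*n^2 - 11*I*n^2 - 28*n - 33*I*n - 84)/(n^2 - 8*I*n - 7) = (n^2 + n*(3 - 4*I) - 12*I)/(n - I)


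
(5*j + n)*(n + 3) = 5*j*n + 15*j + n^2 + 3*n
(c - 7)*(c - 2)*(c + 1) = c^3 - 8*c^2 + 5*c + 14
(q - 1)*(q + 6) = q^2 + 5*q - 6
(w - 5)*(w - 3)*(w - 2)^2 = w^4 - 12*w^3 + 51*w^2 - 92*w + 60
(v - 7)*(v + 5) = v^2 - 2*v - 35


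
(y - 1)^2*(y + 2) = y^3 - 3*y + 2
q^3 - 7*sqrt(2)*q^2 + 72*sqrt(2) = (q - 6*sqrt(2))*(q - 3*sqrt(2))*(q + 2*sqrt(2))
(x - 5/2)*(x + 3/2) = x^2 - x - 15/4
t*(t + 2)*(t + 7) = t^3 + 9*t^2 + 14*t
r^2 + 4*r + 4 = (r + 2)^2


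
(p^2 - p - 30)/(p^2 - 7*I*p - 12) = (-p^2 + p + 30)/(-p^2 + 7*I*p + 12)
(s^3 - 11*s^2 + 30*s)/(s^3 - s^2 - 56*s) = (-s^2 + 11*s - 30)/(-s^2 + s + 56)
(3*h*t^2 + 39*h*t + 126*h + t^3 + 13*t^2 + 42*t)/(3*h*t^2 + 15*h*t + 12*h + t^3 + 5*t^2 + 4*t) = (t^2 + 13*t + 42)/(t^2 + 5*t + 4)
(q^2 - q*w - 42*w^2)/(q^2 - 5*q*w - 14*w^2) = (q + 6*w)/(q + 2*w)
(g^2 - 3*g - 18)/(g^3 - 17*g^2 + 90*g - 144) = (g + 3)/(g^2 - 11*g + 24)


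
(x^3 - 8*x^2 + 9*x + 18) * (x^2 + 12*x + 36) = x^5 + 4*x^4 - 51*x^3 - 162*x^2 + 540*x + 648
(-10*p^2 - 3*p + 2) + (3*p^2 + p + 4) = -7*p^2 - 2*p + 6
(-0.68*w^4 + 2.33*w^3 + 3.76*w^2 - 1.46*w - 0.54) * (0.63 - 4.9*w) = 3.332*w^5 - 11.8454*w^4 - 16.9561*w^3 + 9.5228*w^2 + 1.7262*w - 0.3402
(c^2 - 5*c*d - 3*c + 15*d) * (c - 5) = c^3 - 5*c^2*d - 8*c^2 + 40*c*d + 15*c - 75*d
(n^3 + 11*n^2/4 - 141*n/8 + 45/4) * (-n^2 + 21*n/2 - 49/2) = -n^5 + 31*n^4/4 + 22*n^3 - 4219*n^2/16 + 8799*n/16 - 2205/8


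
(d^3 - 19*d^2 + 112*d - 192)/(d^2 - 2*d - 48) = (d^2 - 11*d + 24)/(d + 6)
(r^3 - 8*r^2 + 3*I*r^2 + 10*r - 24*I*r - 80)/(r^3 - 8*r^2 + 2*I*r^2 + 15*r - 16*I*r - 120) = (r - 2*I)/(r - 3*I)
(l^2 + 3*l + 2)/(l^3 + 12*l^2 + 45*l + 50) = (l + 1)/(l^2 + 10*l + 25)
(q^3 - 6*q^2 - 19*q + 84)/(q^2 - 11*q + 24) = (q^2 - 3*q - 28)/(q - 8)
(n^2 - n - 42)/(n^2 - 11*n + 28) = (n + 6)/(n - 4)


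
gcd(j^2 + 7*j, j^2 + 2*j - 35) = j + 7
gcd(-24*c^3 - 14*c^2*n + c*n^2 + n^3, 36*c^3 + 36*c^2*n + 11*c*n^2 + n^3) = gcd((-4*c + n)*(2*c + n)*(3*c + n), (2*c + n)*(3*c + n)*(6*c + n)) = 6*c^2 + 5*c*n + n^2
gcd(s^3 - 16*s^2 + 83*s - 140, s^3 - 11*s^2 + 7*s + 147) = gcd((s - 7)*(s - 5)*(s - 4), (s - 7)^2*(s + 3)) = s - 7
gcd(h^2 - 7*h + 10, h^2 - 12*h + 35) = h - 5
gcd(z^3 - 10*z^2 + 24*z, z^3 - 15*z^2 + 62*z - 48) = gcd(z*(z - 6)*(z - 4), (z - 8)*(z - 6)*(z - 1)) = z - 6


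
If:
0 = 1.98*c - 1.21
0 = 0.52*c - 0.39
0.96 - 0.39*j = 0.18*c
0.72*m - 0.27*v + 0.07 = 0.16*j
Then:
No Solution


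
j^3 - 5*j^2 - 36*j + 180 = (j - 6)*(j - 5)*(j + 6)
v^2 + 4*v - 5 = (v - 1)*(v + 5)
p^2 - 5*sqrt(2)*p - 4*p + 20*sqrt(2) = (p - 4)*(p - 5*sqrt(2))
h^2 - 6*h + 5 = (h - 5)*(h - 1)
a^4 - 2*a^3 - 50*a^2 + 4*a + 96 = (a - 8)*(a + 6)*(a - sqrt(2))*(a + sqrt(2))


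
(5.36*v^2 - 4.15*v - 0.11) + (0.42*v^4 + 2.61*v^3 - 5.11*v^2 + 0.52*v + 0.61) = 0.42*v^4 + 2.61*v^3 + 0.25*v^2 - 3.63*v + 0.5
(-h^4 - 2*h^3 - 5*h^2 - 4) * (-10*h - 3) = 10*h^5 + 23*h^4 + 56*h^3 + 15*h^2 + 40*h + 12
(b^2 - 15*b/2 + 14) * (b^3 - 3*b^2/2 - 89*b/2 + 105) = b^5 - 9*b^4 - 77*b^3/4 + 1671*b^2/4 - 2821*b/2 + 1470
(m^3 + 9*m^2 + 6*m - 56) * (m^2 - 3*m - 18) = m^5 + 6*m^4 - 39*m^3 - 236*m^2 + 60*m + 1008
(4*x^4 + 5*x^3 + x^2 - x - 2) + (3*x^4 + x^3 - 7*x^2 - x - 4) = 7*x^4 + 6*x^3 - 6*x^2 - 2*x - 6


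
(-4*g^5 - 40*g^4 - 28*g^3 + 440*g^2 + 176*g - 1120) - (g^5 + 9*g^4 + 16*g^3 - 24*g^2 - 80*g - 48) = -5*g^5 - 49*g^4 - 44*g^3 + 464*g^2 + 256*g - 1072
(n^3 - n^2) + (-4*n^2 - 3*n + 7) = n^3 - 5*n^2 - 3*n + 7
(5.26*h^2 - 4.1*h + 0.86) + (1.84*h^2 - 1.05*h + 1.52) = 7.1*h^2 - 5.15*h + 2.38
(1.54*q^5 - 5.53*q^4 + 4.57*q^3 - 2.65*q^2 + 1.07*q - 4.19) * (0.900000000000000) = 1.386*q^5 - 4.977*q^4 + 4.113*q^3 - 2.385*q^2 + 0.963*q - 3.771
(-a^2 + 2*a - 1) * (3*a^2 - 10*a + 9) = -3*a^4 + 16*a^3 - 32*a^2 + 28*a - 9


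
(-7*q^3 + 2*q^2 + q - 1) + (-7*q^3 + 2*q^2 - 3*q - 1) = -14*q^3 + 4*q^2 - 2*q - 2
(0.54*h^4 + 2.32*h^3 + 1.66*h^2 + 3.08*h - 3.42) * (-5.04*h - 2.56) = -2.7216*h^5 - 13.0752*h^4 - 14.3056*h^3 - 19.7728*h^2 + 9.352*h + 8.7552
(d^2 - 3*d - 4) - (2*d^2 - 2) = -d^2 - 3*d - 2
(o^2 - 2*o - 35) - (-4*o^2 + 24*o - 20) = 5*o^2 - 26*o - 15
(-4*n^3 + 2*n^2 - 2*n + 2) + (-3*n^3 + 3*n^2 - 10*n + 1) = -7*n^3 + 5*n^2 - 12*n + 3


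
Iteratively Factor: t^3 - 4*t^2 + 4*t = (t - 2)*(t^2 - 2*t) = (t - 2)^2*(t)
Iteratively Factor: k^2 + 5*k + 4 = (k + 1)*(k + 4)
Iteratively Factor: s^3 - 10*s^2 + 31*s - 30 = (s - 3)*(s^2 - 7*s + 10) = (s - 3)*(s - 2)*(s - 5)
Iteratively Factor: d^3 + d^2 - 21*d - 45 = (d - 5)*(d^2 + 6*d + 9) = (d - 5)*(d + 3)*(d + 3)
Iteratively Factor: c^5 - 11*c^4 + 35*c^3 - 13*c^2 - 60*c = (c - 4)*(c^4 - 7*c^3 + 7*c^2 + 15*c) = c*(c - 4)*(c^3 - 7*c^2 + 7*c + 15) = c*(c - 4)*(c + 1)*(c^2 - 8*c + 15) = c*(c - 5)*(c - 4)*(c + 1)*(c - 3)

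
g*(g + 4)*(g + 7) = g^3 + 11*g^2 + 28*g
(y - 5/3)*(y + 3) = y^2 + 4*y/3 - 5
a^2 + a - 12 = (a - 3)*(a + 4)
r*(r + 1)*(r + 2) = r^3 + 3*r^2 + 2*r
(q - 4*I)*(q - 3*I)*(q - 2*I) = q^3 - 9*I*q^2 - 26*q + 24*I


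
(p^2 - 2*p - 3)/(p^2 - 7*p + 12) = (p + 1)/(p - 4)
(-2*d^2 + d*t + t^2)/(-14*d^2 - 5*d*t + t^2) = (-d + t)/(-7*d + t)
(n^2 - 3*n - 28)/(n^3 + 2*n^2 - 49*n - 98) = (n + 4)/(n^2 + 9*n + 14)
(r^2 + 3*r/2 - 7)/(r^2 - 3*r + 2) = (r + 7/2)/(r - 1)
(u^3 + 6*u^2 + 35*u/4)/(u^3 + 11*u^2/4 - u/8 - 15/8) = 2*u*(2*u + 7)/(4*u^2 + u - 3)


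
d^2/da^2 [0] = 0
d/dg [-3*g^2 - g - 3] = -6*g - 1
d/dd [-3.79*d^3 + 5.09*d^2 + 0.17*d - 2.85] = -11.37*d^2 + 10.18*d + 0.17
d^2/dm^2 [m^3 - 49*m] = 6*m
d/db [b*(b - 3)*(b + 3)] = 3*b^2 - 9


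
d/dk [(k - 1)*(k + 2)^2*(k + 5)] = 4*k^3 + 24*k^2 + 30*k - 4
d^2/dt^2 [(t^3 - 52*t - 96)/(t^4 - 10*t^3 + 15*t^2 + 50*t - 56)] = 2*(t^6 - 6*t^5 - 333*t^4 + 5062*t^3 - 27696*t^2 + 65376*t - 58280)/(t^9 - 36*t^8 + 549*t^7 - 4620*t^6 + 23427*t^5 - 73404*t^4 + 140295*t^3 - 155988*t^2 + 91728*t - 21952)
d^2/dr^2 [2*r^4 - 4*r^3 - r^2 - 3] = 24*r^2 - 24*r - 2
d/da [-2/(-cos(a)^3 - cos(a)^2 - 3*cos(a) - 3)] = 2*(3*cos(a)^2 + 2*cos(a) + 3)*sin(a)/(cos(a)^3 + cos(a)^2 + 3*cos(a) + 3)^2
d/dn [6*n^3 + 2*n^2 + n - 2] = 18*n^2 + 4*n + 1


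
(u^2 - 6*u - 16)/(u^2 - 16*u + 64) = (u + 2)/(u - 8)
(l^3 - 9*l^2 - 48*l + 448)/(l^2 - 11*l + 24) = (l^2 - l - 56)/(l - 3)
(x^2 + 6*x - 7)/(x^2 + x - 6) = (x^2 + 6*x - 7)/(x^2 + x - 6)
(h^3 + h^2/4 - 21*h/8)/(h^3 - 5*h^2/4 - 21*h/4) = (h - 3/2)/(h - 3)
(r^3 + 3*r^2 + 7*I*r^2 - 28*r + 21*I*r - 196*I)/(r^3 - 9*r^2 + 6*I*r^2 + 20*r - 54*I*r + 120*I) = (r^2 + 7*r*(1 + I) + 49*I)/(r^2 + r*(-5 + 6*I) - 30*I)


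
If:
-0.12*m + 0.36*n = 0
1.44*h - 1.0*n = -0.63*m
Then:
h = -0.618055555555556*n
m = 3.0*n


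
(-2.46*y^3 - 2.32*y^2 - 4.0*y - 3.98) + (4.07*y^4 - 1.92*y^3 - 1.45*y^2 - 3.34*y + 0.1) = 4.07*y^4 - 4.38*y^3 - 3.77*y^2 - 7.34*y - 3.88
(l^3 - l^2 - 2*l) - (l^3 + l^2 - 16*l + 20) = -2*l^2 + 14*l - 20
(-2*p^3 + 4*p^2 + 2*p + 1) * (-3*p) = 6*p^4 - 12*p^3 - 6*p^2 - 3*p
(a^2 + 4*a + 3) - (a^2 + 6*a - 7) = 10 - 2*a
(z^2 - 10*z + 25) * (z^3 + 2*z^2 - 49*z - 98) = z^5 - 8*z^4 - 44*z^3 + 442*z^2 - 245*z - 2450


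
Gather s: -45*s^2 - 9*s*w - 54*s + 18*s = -45*s^2 + s*(-9*w - 36)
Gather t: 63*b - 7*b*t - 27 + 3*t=63*b + t*(3 - 7*b) - 27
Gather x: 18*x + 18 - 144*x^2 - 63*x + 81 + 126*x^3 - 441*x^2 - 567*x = 126*x^3 - 585*x^2 - 612*x + 99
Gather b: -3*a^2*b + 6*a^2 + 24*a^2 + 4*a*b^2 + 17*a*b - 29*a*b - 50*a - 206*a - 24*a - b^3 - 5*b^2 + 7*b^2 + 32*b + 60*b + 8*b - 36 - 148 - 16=30*a^2 - 280*a - b^3 + b^2*(4*a + 2) + b*(-3*a^2 - 12*a + 100) - 200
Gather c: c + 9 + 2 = c + 11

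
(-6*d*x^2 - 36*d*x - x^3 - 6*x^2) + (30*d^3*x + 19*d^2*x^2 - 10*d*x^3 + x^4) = 30*d^3*x + 19*d^2*x^2 - 10*d*x^3 - 6*d*x^2 - 36*d*x + x^4 - x^3 - 6*x^2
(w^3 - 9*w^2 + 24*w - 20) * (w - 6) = w^4 - 15*w^3 + 78*w^2 - 164*w + 120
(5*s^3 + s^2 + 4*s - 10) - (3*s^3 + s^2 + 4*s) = 2*s^3 - 10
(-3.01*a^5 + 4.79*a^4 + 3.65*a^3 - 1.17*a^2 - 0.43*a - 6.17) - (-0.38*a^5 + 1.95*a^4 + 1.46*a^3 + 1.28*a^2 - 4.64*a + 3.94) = -2.63*a^5 + 2.84*a^4 + 2.19*a^3 - 2.45*a^2 + 4.21*a - 10.11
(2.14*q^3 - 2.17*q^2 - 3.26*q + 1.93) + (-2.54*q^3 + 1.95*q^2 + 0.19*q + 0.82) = -0.4*q^3 - 0.22*q^2 - 3.07*q + 2.75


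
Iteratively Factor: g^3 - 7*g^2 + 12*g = (g - 4)*(g^2 - 3*g) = g*(g - 4)*(g - 3)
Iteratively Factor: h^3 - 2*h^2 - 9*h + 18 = (h - 3)*(h^2 + h - 6) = (h - 3)*(h - 2)*(h + 3)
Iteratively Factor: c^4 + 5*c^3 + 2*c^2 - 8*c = (c + 2)*(c^3 + 3*c^2 - 4*c) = (c + 2)*(c + 4)*(c^2 - c) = (c - 1)*(c + 2)*(c + 4)*(c)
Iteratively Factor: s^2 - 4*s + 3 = (s - 3)*(s - 1)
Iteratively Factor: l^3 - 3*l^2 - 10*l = (l + 2)*(l^2 - 5*l) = (l - 5)*(l + 2)*(l)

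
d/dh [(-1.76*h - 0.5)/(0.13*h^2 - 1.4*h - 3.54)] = (0.2288*h^2 + 0.13*h + 5.5304)/(0.0169*h^4 - 0.364*h^3 + 1.0396*h^2 + 9.912*h + 12.5316)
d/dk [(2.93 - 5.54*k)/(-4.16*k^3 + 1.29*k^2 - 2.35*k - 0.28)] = (-46.0928*k^3 + 43.713*k^2 - 7.5594*k + 8.4367)/(17.3056*k^6 - 10.7328*k^5 + 21.2161*k^4 - 3.7334*k^3 + 4.8001*k^2 + 1.316*k + 0.0784)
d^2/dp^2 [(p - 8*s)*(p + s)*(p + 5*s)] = 6*p - 4*s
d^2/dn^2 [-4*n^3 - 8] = -24*n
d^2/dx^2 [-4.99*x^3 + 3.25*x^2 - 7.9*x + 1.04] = 6.5 - 29.94*x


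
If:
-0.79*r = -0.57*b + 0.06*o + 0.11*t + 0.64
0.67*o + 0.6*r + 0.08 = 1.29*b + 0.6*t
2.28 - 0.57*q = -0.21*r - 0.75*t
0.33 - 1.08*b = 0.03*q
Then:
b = 0.201964843334697 - 0.0340587373769948*t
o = 1.04791978293541*t + 0.927529688672052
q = 1.22611454557181*t + 3.72926563995091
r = -0.243403376305078*t - 0.734850405847526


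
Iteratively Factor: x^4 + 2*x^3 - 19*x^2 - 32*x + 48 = (x + 3)*(x^3 - x^2 - 16*x + 16) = (x + 3)*(x + 4)*(x^2 - 5*x + 4) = (x - 4)*(x + 3)*(x + 4)*(x - 1)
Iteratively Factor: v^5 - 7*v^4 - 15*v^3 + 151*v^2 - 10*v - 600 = (v + 2)*(v^4 - 9*v^3 + 3*v^2 + 145*v - 300) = (v + 2)*(v + 4)*(v^3 - 13*v^2 + 55*v - 75) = (v - 5)*(v + 2)*(v + 4)*(v^2 - 8*v + 15) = (v - 5)*(v - 3)*(v + 2)*(v + 4)*(v - 5)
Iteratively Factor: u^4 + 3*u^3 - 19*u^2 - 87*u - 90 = (u + 3)*(u^3 - 19*u - 30) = (u - 5)*(u + 3)*(u^2 + 5*u + 6) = (u - 5)*(u + 2)*(u + 3)*(u + 3)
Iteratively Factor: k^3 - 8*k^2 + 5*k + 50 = (k - 5)*(k^2 - 3*k - 10) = (k - 5)^2*(k + 2)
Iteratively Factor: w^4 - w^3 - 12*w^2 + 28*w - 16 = (w - 2)*(w^3 + w^2 - 10*w + 8) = (w - 2)*(w - 1)*(w^2 + 2*w - 8) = (w - 2)*(w - 1)*(w + 4)*(w - 2)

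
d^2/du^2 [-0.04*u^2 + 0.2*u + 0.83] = -0.0800000000000000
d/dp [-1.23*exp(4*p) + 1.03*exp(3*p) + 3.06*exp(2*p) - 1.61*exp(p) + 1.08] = (-4.92*exp(3*p) + 3.09*exp(2*p) + 6.12*exp(p) - 1.61)*exp(p)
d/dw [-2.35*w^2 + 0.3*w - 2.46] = 0.3 - 4.7*w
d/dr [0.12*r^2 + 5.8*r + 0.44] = 0.24*r + 5.8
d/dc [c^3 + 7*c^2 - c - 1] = 3*c^2 + 14*c - 1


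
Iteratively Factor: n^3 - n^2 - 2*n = (n)*(n^2 - n - 2) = n*(n - 2)*(n + 1)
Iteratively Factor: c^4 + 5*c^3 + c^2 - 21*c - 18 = (c - 2)*(c^3 + 7*c^2 + 15*c + 9) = (c - 2)*(c + 1)*(c^2 + 6*c + 9) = (c - 2)*(c + 1)*(c + 3)*(c + 3)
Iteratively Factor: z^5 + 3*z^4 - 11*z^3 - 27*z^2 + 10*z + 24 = (z + 2)*(z^4 + z^3 - 13*z^2 - z + 12) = (z - 3)*(z + 2)*(z^3 + 4*z^2 - z - 4) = (z - 3)*(z + 2)*(z + 4)*(z^2 - 1) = (z - 3)*(z - 1)*(z + 2)*(z + 4)*(z + 1)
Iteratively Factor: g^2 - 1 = (g - 1)*(g + 1)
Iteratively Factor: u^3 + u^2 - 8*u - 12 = (u - 3)*(u^2 + 4*u + 4) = (u - 3)*(u + 2)*(u + 2)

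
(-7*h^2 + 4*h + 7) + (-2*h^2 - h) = -9*h^2 + 3*h + 7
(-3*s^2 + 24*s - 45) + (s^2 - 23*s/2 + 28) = -2*s^2 + 25*s/2 - 17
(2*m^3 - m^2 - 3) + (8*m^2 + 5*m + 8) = 2*m^3 + 7*m^2 + 5*m + 5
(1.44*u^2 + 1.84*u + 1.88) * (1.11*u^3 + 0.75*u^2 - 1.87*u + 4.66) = 1.5984*u^5 + 3.1224*u^4 + 0.774*u^3 + 4.6796*u^2 + 5.0588*u + 8.7608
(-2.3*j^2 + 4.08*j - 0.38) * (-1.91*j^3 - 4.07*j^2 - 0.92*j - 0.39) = 4.393*j^5 + 1.5682*j^4 - 13.7638*j^3 - 1.31*j^2 - 1.2416*j + 0.1482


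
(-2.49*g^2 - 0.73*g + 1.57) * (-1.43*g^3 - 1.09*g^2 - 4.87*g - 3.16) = 3.5607*g^5 + 3.758*g^4 + 10.6769*g^3 + 9.7122*g^2 - 5.3391*g - 4.9612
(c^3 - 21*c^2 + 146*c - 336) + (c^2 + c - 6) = c^3 - 20*c^2 + 147*c - 342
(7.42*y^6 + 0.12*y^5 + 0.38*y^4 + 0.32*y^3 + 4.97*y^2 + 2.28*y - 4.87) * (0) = 0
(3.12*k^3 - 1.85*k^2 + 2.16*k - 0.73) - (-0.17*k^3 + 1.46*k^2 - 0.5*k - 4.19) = 3.29*k^3 - 3.31*k^2 + 2.66*k + 3.46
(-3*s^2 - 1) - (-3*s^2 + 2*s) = -2*s - 1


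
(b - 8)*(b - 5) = b^2 - 13*b + 40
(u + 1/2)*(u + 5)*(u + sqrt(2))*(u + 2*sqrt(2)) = u^4 + 3*sqrt(2)*u^3 + 11*u^3/2 + 13*u^2/2 + 33*sqrt(2)*u^2/2 + 15*sqrt(2)*u/2 + 22*u + 10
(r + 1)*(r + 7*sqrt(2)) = r^2 + r + 7*sqrt(2)*r + 7*sqrt(2)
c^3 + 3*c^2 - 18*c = c*(c - 3)*(c + 6)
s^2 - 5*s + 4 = (s - 4)*(s - 1)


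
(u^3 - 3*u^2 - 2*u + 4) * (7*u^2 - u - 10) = 7*u^5 - 22*u^4 - 21*u^3 + 60*u^2 + 16*u - 40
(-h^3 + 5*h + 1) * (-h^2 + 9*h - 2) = h^5 - 9*h^4 - 3*h^3 + 44*h^2 - h - 2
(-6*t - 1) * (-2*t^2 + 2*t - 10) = 12*t^3 - 10*t^2 + 58*t + 10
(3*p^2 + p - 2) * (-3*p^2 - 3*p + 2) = -9*p^4 - 12*p^3 + 9*p^2 + 8*p - 4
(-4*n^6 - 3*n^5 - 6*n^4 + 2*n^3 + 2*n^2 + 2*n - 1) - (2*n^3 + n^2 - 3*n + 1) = -4*n^6 - 3*n^5 - 6*n^4 + n^2 + 5*n - 2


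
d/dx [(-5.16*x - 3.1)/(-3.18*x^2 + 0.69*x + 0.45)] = (16.4088*x^2 - 3.5604*x - (5.16*x + 3.1)*(6.36*x - 0.69) - 2.322)/(-3.18*x^2 + 0.69*x + 0.45)^2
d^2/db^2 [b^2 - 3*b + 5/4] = 2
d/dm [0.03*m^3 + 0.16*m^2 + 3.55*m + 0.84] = 0.09*m^2 + 0.32*m + 3.55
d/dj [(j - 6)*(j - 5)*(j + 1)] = 3*j^2 - 20*j + 19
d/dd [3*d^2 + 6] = 6*d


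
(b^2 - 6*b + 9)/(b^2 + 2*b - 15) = (b - 3)/(b + 5)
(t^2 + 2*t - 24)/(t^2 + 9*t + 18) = (t - 4)/(t + 3)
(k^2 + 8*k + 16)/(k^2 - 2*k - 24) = (k + 4)/(k - 6)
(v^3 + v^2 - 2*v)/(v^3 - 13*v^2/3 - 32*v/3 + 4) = 3*v*(v - 1)/(3*v^2 - 19*v + 6)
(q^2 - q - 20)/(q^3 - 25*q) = (q + 4)/(q*(q + 5))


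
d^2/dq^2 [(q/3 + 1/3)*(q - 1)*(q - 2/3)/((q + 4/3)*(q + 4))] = 14*(33*q^3 + 126*q^2 + 144*q + 32)/(27*q^6 + 432*q^5 + 2736*q^4 + 8704*q^3 + 14592*q^2 + 12288*q + 4096)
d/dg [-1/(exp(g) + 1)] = 1/(4*cosh(g/2)^2)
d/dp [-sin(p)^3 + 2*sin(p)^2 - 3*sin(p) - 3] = (-3*sin(p)^2 + 4*sin(p) - 3)*cos(p)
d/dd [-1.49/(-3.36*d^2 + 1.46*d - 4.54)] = (2.1754 - 10.0128*d)/(3.36*d^2 - 1.46*d + 4.54)^2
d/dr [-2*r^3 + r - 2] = 1 - 6*r^2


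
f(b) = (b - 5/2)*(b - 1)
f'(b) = 2*b - 7/2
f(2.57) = 0.11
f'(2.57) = 1.64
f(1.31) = -0.37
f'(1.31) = -0.88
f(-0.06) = 2.71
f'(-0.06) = -3.62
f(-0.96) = 6.78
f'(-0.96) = -5.42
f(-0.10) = 2.86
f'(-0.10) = -3.70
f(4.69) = 8.08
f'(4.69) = 5.88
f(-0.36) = 3.89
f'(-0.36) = -4.22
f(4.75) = 8.44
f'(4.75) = 6.00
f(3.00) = 1.00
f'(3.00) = 2.50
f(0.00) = 2.50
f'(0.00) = -3.50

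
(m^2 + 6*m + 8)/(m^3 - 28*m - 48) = 1/(m - 6)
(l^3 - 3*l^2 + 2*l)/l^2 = l - 3 + 2/l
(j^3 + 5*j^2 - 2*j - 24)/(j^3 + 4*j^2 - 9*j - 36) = (j - 2)/(j - 3)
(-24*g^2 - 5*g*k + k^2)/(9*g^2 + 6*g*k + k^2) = (-8*g + k)/(3*g + k)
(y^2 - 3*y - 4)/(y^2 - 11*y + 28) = (y + 1)/(y - 7)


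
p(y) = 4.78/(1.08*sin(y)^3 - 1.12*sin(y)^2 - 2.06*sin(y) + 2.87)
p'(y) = 4.78*(-3.24*sin(y)^2*cos(y) + 2.24*sin(y)*cos(y) + 2.06*cos(y))/(1.08*sin(y)^3 - 1.12*sin(y)^2 - 2.06*sin(y) + 2.87)^2 = (-15.4872*sin(y)^2 + 10.7072*sin(y) + 9.8468)*cos(y)/(1.08*sin(y)^3 - 1.12*sin(y)^2 - 2.06*sin(y) + 2.87)^2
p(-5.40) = 4.32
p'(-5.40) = 4.59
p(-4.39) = 5.76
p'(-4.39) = -2.79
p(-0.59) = 1.37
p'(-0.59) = -0.06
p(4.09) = 1.48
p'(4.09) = 0.51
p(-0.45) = 1.38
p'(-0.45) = 0.17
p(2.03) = 5.30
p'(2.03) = -3.82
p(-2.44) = 1.39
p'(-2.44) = 0.23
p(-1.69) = 1.74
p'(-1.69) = 0.25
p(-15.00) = 1.39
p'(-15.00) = 0.24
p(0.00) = 1.67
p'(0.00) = 1.20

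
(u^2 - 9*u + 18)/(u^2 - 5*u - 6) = (u - 3)/(u + 1)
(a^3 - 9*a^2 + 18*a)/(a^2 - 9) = a*(a - 6)/(a + 3)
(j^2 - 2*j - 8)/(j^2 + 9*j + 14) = (j - 4)/(j + 7)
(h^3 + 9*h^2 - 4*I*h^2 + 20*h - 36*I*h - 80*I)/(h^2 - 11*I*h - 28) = (h^2 + 9*h + 20)/(h - 7*I)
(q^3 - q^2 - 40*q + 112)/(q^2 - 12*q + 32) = (q^2 + 3*q - 28)/(q - 8)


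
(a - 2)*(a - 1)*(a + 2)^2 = a^4 + a^3 - 6*a^2 - 4*a + 8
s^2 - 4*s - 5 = (s - 5)*(s + 1)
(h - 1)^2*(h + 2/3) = h^3 - 4*h^2/3 - h/3 + 2/3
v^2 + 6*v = v*(v + 6)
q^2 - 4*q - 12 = (q - 6)*(q + 2)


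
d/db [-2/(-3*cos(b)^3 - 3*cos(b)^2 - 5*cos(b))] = 2*(9*sin(b) + 5*sin(b)/cos(b)^2 + 6*tan(b))/(-3*sin(b)^2 + 3*cos(b) + 8)^2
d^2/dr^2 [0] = 0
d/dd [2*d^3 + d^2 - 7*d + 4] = 6*d^2 + 2*d - 7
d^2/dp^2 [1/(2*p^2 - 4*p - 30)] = (p^2 - 2*p - 4*(p - 1)^2 - 15)/(-p^2 + 2*p + 15)^3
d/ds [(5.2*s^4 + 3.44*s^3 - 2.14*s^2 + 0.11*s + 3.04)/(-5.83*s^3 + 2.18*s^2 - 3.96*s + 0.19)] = (-30.316*s^6 + 22.672*s^5 - 66.753*s^4 - 22.0102*s^3 + 63.365*s^2 - 14.0676*s + 12.0593)/(33.9889*s^6 - 25.4188*s^5 + 50.926*s^4 - 19.481*s^3 + 16.51*s^2 - 1.5048*s + 0.0361)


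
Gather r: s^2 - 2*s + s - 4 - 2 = s^2 - s - 6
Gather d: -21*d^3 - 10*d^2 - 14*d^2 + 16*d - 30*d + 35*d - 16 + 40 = -21*d^3 - 24*d^2 + 21*d + 24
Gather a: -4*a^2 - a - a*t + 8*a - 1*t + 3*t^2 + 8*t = -4*a^2 + a*(7 - t) + 3*t^2 + 7*t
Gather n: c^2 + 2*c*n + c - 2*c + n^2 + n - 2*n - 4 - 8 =c^2 - c + n^2 + n*(2*c - 1) - 12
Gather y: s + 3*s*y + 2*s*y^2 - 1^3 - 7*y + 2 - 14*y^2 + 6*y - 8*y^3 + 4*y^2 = s - 8*y^3 + y^2*(2*s - 10) + y*(3*s - 1) + 1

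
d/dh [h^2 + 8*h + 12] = 2*h + 8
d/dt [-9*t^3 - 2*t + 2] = -27*t^2 - 2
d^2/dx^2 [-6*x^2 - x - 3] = -12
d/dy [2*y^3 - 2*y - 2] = 6*y^2 - 2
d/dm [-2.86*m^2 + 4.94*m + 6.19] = 4.94 - 5.72*m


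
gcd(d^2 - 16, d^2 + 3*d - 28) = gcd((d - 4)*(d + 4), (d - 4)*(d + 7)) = d - 4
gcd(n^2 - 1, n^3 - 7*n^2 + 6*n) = n - 1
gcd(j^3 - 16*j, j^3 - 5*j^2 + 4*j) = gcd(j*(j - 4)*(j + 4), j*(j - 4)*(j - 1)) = j^2 - 4*j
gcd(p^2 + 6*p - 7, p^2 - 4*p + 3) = p - 1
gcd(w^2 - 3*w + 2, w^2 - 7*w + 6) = w - 1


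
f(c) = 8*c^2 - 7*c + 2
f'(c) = 16*c - 7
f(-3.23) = 108.07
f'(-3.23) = -58.68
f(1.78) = 14.89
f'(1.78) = 21.48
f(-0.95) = 15.87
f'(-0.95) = -22.20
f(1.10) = 3.98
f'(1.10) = 10.60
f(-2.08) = 51.17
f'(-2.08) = -40.28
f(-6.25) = 358.25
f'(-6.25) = -107.00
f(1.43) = 8.35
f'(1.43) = 15.88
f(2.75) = 43.25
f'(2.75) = 37.00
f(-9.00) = 713.00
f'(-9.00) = -151.00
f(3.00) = 53.00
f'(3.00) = 41.00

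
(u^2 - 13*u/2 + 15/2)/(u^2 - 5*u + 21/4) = 2*(u - 5)/(2*u - 7)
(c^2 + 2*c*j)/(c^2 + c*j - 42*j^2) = c*(c + 2*j)/(c^2 + c*j - 42*j^2)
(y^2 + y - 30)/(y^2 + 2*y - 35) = (y + 6)/(y + 7)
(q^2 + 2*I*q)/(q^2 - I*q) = (q + 2*I)/(q - I)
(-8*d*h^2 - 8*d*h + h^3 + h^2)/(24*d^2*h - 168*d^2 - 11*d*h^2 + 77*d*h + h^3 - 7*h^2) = h*(-h - 1)/(3*d*h - 21*d - h^2 + 7*h)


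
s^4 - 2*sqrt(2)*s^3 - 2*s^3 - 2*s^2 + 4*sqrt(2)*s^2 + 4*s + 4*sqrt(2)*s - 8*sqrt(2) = (s - 2)*(s - 2*sqrt(2))*(s - sqrt(2))*(s + sqrt(2))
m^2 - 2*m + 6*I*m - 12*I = (m - 2)*(m + 6*I)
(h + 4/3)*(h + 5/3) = h^2 + 3*h + 20/9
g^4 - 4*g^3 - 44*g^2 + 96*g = g*(g - 8)*(g - 2)*(g + 6)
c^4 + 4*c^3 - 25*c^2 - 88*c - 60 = (c - 5)*(c + 1)*(c + 2)*(c + 6)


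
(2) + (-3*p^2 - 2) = -3*p^2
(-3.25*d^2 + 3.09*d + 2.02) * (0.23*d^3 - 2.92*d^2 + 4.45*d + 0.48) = -0.7475*d^5 + 10.2007*d^4 - 23.0207*d^3 + 6.2921*d^2 + 10.4722*d + 0.9696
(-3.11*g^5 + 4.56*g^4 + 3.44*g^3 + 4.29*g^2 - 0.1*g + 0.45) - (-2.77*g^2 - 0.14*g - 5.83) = -3.11*g^5 + 4.56*g^4 + 3.44*g^3 + 7.06*g^2 + 0.04*g + 6.28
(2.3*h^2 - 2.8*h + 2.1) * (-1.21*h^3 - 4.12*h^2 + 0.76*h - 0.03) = -2.783*h^5 - 6.088*h^4 + 10.743*h^3 - 10.849*h^2 + 1.68*h - 0.063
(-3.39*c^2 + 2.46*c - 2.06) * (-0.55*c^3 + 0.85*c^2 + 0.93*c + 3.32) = 1.8645*c^5 - 4.2345*c^4 + 0.0712999999999999*c^3 - 10.718*c^2 + 6.2514*c - 6.8392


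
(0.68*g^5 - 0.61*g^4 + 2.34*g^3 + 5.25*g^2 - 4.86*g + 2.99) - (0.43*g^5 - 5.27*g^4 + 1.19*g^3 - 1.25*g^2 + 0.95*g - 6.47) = 0.25*g^5 + 4.66*g^4 + 1.15*g^3 + 6.5*g^2 - 5.81*g + 9.46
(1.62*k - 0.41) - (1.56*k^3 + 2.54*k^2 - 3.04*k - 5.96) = -1.56*k^3 - 2.54*k^2 + 4.66*k + 5.55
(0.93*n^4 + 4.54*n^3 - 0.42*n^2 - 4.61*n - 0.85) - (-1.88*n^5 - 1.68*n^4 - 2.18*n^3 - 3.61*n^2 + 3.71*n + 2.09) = 1.88*n^5 + 2.61*n^4 + 6.72*n^3 + 3.19*n^2 - 8.32*n - 2.94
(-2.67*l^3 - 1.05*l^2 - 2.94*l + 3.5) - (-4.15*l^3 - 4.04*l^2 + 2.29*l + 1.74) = 1.48*l^3 + 2.99*l^2 - 5.23*l + 1.76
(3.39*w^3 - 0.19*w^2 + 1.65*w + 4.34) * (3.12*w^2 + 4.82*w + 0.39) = 10.5768*w^5 + 15.747*w^4 + 5.5543*w^3 + 21.4197*w^2 + 21.5623*w + 1.6926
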